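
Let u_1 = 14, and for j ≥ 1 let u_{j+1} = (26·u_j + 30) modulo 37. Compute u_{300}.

25

Computing terms: u_1 = 14, u_2 = 24, u_3 = 25, u_4 = 14.
The sequence repeats with period 3.
So u_{300} = u_{1 + ((300-1) mod 3)} = u_3 = 25.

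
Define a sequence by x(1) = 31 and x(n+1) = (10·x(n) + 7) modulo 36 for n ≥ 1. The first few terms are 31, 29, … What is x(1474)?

We have x(1) = 31, x(2) = 29, x(3) = 9, x(4) = 25, x(5) = 5, x(6) = 21, x(7) = 1, x(8) = 17, x(9) = 33, x(10) = 13, x(11) = 29.
Since x(11) = x(2) = 29, the sequence is eventually periodic: after a pre-period of length 1 it cycles with period 9.
For n ≥ 2, x(n) depends only on (n - 2) mod 9. (1474 - 2) mod 9 = 5, so x(1474) = x(7) = 1.

1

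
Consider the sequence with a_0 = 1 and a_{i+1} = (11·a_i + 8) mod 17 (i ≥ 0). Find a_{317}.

5

We have a_0 = 1, a_1 = 2, a_2 = 13, a_3 = 15, a_4 = 3, a_5 = 7, a_6 = 0, a_7 = 8, a_8 = 11, a_9 = 10, a_{10} = 16, a_{11} = 14, a_{12} = 9, a_{13} = 5, a_{14} = 12, a_{15} = 4, a_{16} = 1.
The sequence repeats with period 16.
So a_{317} = a_{0 + ((317-0) mod 16)} = a_{13} = 5.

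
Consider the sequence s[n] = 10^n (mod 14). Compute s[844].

4

s[0] = 1,  s[1] = 10,  s[2] = 2,  s[3] = 6,  s[4] = 4,  s[5] = 12,  s[6] = 8,  s[7] = 10.
Since s[7] = s[1] = 10, the sequence is eventually periodic: after a pre-period of length 1 it cycles with period 6.
For n ≥ 1, s[n] depends only on (n - 1) mod 6. (844 - 1) mod 6 = 3, so s[844] = s[4] = 4.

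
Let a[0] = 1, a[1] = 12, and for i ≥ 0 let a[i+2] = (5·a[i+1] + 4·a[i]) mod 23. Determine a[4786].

20

a[0] = 1; a[1] = 12; a[2] = 18; a[3] = 0; a[4] = 3; a[5] = 15; a[6] = 18; a[7] = 12; a[8] = 17; a[9] = 18; a[10] = 20; a[11] = 11; a[12] = 20; a[13] = 6; a[14] = 18; a[15] = 22; a[16] = 21; a[17] = 9; a[18] = 14; a[19] = 14; a[20] = 11; a[21] = 19; a[22] = 1; a[23] = 12.
The sequence repeats with period 22.
So a[4786] = a[0 + ((4786-0) mod 22)] = a[12] = 20.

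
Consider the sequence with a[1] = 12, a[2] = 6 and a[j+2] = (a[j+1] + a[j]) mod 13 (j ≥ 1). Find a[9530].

1

a[1] = 12, a[2] = 6, a[3] = 5, a[4] = 11, a[5] = 3, a[6] = 1, a[7] = 4, a[8] = 5, a[9] = 9, a[10] = 1, a[11] = 10, a[12] = 11, a[13] = 8, a[14] = 6, a[15] = 1, a[16] = 7, a[17] = 8, a[18] = 2, a[19] = 10, a[20] = 12, a[21] = 9, a[22] = 8, a[23] = 4, a[24] = 12, a[25] = 3, a[26] = 2, a[27] = 5, a[28] = 7, a[29] = 12, a[30] = 6.
The sequence repeats with period 28.
(9530 - 1) mod 28 = 9, so a[9530] = a[10] = 1.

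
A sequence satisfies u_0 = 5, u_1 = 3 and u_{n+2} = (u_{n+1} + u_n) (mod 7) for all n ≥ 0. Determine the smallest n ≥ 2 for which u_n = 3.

Computing terms: u_0 = 5, u_1 = 3, u_2 = 1, u_3 = 4, u_4 = 5, u_5 = 2, u_6 = 0, u_7 = 2, u_8 = 2, u_9 = 4, u_{10} = 6, u_{11} = 3, u_{12} = 2, u_{13} = 5, u_{14} = 0, u_{15} = 5, u_{16} = 5, u_{17} = 3.
Since (u_{16}, u_{17}) = (u_0, u_1) = (5, 3) (two consecutive terms determine the rest), the sequence is periodic with period 16.
The value 3 first appears (with n ≥ 2) at u_{11}.

11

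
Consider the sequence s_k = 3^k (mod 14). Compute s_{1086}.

Listing terms: s_0 = 1, s_1 = 3, s_2 = 9, s_3 = 13, s_4 = 11, s_5 = 5, s_6 = 1.
The sequence repeats with period 6.
(1086 - 0) mod 6 = 0, so s_{1086} = s_0 = 1.

1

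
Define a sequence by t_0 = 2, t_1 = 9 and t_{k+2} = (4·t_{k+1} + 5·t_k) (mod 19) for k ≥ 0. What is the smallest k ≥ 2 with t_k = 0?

15

We have t_0 = 2, t_1 = 9, t_2 = 8, t_3 = 1, t_4 = 6, t_5 = 10, t_6 = 13, t_7 = 7, t_8 = 17, t_9 = 8, t_{10} = 3, t_{11} = 14, t_{12} = 14, t_{13} = 12, t_{14} = 4, t_{15} = 0, t_{16} = 1, t_{17} = 4, t_{18} = 2, t_{19} = 9.
The sequence repeats with period 18.
The value 0 first appears (with k ≥ 2) at t_{15}.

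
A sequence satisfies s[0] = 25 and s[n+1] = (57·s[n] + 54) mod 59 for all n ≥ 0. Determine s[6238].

We have s[0] = 25; s[1] = 4; s[2] = 46; s[3] = 21; s[4] = 12; s[5] = 30; s[6] = 53; s[7] = 7; s[8] = 40; s[9] = 33; s[10] = 47; s[11] = 19; s[12] = 16; s[13] = 22; s[14] = 10; s[15] = 34; s[16] = 45; s[17] = 23; s[18] = 8; s[19] = 38; s[20] = 37; s[21] = 39; s[22] = 35; s[23] = 43; s[24] = 27; s[25] = 0; s[26] = 54; s[27] = 5; s[28] = 44; s[29] = 25.
Since s[29] = s[0] = 25, the sequence is periodic with period 29.
(6238 - 0) mod 29 = 3, so s[6238] = s[3] = 21.

21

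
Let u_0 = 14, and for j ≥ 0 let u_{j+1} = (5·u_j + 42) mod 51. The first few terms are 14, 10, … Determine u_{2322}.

u_0 = 14,  u_1 = 10,  u_2 = 41,  u_3 = 43,  u_4 = 2,  u_5 = 1,  u_6 = 47,  u_7 = 22,  u_8 = 50,  u_9 = 37,  u_{10} = 23,  u_{11} = 4,  u_{12} = 11,  u_{13} = 46,  u_{14} = 17,  u_{15} = 25,  u_{16} = 14.
Since u_{16} = u_0 = 14, the sequence is periodic with period 16.
(2322 - 0) mod 16 = 2, so u_{2322} = u_2 = 41.

41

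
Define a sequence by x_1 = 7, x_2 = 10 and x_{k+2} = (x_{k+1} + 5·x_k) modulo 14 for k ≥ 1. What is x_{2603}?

8

Listing terms: x_1 = 7, x_2 = 10, x_3 = 3, x_4 = 11, x_5 = 12, x_6 = 11, x_7 = 1, x_8 = 0, x_9 = 5, x_{10} = 5, x_{11} = 2, x_{12} = 13, x_{13} = 9, x_{14} = 4, x_{15} = 7, x_{16} = 13, x_{17} = 6, x_{18} = 1, x_{19} = 3, x_{20} = 8, x_{21} = 9, x_{22} = 7, x_{23} = 10.
The sequence repeats with period 21.
So x_{2603} = x_{1 + ((2603-1) mod 21)} = x_{20} = 8.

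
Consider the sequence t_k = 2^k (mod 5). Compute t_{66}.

Listing terms: t_1 = 2; t_2 = 4; t_3 = 3; t_4 = 1; t_5 = 2.
Since t_5 = t_1 = 2, the sequence is periodic with period 4.
(66 - 1) mod 4 = 1, so t_{66} = t_2 = 4.

4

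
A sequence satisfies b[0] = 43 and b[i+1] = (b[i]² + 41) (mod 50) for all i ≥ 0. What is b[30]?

We have b[0] = 43,  b[1] = 40,  b[2] = 41,  b[3] = 22,  b[4] = 25,  b[5] = 16,  b[6] = 47,  b[7] = 0,  b[8] = 41.
Since b[8] = b[2] = 41, the sequence is eventually periodic: after a pre-period of length 2 it cycles with period 6.
For i ≥ 2, b[i] depends only on (i - 2) mod 6. (30 - 2) mod 6 = 4, so b[30] = b[6] = 47.

47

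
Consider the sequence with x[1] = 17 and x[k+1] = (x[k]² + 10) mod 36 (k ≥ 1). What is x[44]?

11

Listing terms: x[1] = 17; x[2] = 11; x[3] = 23; x[4] = 35; x[5] = 11.
Since x[5] = x[2] = 11, the sequence is eventually periodic: after a pre-period of length 1 it cycles with period 3.
For k ≥ 2, x[k] depends only on (k - 2) mod 3. (44 - 2) mod 3 = 0, so x[44] = x[2] = 11.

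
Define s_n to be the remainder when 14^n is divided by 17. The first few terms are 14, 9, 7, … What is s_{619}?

s_1 = 14, s_2 = 9, s_3 = 7, s_4 = 13, s_5 = 12, s_6 = 15, s_7 = 6, s_8 = 16, s_9 = 3, s_{10} = 8, s_{11} = 10, s_{12} = 4, s_{13} = 5, s_{14} = 2, s_{15} = 11, s_{16} = 1, s_{17} = 14.
Since s_{17} = s_1 = 14, the sequence is periodic with period 16.
So s_{619} = s_{1 + ((619-1) mod 16)} = s_{11} = 10.

10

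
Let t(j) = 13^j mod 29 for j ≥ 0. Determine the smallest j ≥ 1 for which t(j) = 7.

10

t(0) = 1,  t(1) = 13,  t(2) = 24,  t(3) = 22,  t(4) = 25,  t(5) = 6,  t(6) = 20,  t(7) = 28,  t(8) = 16,  t(9) = 5,  t(10) = 7,  t(11) = 4,  t(12) = 23,  t(13) = 9,  t(14) = 1.
Since t(14) = t(0) = 1, the sequence is periodic with period 14.
The value 7 first appears (with j ≥ 1) at t(10).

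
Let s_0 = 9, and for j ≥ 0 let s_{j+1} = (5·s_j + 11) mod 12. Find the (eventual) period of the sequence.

s_0 = 9; s_1 = 8; s_2 = 3; s_3 = 2; s_4 = 9.
The sequence repeats with period 4.

4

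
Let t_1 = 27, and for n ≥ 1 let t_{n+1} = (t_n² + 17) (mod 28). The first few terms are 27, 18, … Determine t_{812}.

Listing terms: t_1 = 27; t_2 = 18; t_3 = 5; t_4 = 14; t_5 = 17; t_6 = 26; t_7 = 21; t_8 = 10; t_9 = 5.
Since t_9 = t_3 = 5, the sequence is eventually periodic: after a pre-period of length 2 it cycles with period 6.
For n ≥ 3, t_n depends only on (n - 3) mod 6. (812 - 3) mod 6 = 5, so t_{812} = t_8 = 10.

10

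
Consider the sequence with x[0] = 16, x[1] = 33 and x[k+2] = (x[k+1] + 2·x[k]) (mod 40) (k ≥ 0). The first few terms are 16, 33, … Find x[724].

We have x[0] = 16; x[1] = 33; x[2] = 25; x[3] = 11; x[4] = 21; x[5] = 3; x[6] = 5; x[7] = 11; x[8] = 21.
Since (x[7], x[8]) = (x[3], x[4]) = (11, 21) (two consecutive terms determine the rest), the sequence is eventually periodic: after a pre-period of length 3 it cycles with period 4.
For k ≥ 3, x[k] depends only on (k - 3) mod 4. (724 - 3) mod 4 = 1, so x[724] = x[4] = 21.

21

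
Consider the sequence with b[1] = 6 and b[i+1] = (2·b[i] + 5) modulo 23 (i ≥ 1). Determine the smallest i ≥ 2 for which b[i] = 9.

Computing terms: b[1] = 6; b[2] = 17; b[3] = 16; b[4] = 14; b[5] = 10; b[6] = 2; b[7] = 9; b[8] = 0; b[9] = 5; b[10] = 15; b[11] = 12; b[12] = 6.
Since b[12] = b[1] = 6, the sequence is periodic with period 11.
The value 9 first appears (with i ≥ 2) at b[7].

7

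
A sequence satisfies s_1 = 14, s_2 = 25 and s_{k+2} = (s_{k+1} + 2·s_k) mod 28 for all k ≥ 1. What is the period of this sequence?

6

We have s_1 = 14, s_2 = 25, s_3 = 25, s_4 = 19, s_5 = 13, s_6 = 23, s_7 = 21, s_8 = 11, s_9 = 25, s_{10} = 19.
Since (s_9, s_{10}) = (s_3, s_4) = (25, 19) (two consecutive terms determine the rest), the sequence is eventually periodic: after a pre-period of length 2 it cycles with period 6.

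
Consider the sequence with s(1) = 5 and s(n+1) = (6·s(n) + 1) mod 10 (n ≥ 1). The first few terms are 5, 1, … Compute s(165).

Computing terms: s(1) = 5,  s(2) = 1,  s(3) = 7,  s(4) = 3,  s(5) = 9,  s(6) = 5.
The sequence repeats with period 5.
(165 - 1) mod 5 = 4, so s(165) = s(5) = 9.

9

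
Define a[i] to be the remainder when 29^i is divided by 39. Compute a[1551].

We have a[1] = 29; a[2] = 22; a[3] = 14; a[4] = 16; a[5] = 35; a[6] = 1; a[7] = 29.
The sequence repeats with period 6.
(1551 - 1) mod 6 = 2, so a[1551] = a[3] = 14.

14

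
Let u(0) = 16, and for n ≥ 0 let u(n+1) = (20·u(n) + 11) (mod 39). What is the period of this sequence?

12

Computing terms: u(0) = 16; u(1) = 19; u(2) = 1; u(3) = 31; u(4) = 7; u(5) = 34; u(6) = 28; u(7) = 25; u(8) = 4; u(9) = 13; u(10) = 37; u(11) = 10; u(12) = 16.
Since u(12) = u(0) = 16, the sequence is periodic with period 12.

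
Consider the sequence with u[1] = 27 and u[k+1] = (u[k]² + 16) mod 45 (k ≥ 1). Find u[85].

Computing terms: u[1] = 27; u[2] = 25; u[3] = 11; u[4] = 2; u[5] = 20; u[6] = 11.
Since u[6] = u[3] = 11, the sequence is eventually periodic: after a pre-period of length 2 it cycles with period 3.
For k ≥ 3, u[k] depends only on (k - 3) mod 3. (85 - 3) mod 3 = 1, so u[85] = u[4] = 2.

2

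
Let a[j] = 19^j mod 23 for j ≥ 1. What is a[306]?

13

Listing terms: a[1] = 19; a[2] = 16; a[3] = 5; a[4] = 3; a[5] = 11; a[6] = 2; a[7] = 15; a[8] = 9; a[9] = 10; a[10] = 6; a[11] = 22; a[12] = 4; a[13] = 7; a[14] = 18; a[15] = 20; a[16] = 12; a[17] = 21; a[18] = 8; a[19] = 14; a[20] = 13; a[21] = 17; a[22] = 1; a[23] = 19.
The sequence repeats with period 22.
So a[306] = a[1 + ((306-1) mod 22)] = a[20] = 13.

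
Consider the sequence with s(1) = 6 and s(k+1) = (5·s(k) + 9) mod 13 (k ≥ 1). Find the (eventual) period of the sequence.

Computing terms: s(1) = 6, s(2) = 0, s(3) = 9, s(4) = 2, s(5) = 6.
Since s(5) = s(1) = 6, the sequence is periodic with period 4.

4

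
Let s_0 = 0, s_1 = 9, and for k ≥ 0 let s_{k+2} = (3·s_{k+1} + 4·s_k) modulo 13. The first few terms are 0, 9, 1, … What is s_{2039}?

12

Computing terms: s_0 = 0, s_1 = 9, s_2 = 1, s_3 = 0, s_4 = 4, s_5 = 12, s_6 = 0, s_7 = 9.
Since (s_6, s_7) = (s_0, s_1) = (0, 9) (two consecutive terms determine the rest), the sequence is periodic with period 6.
So s_{2039} = s_{0 + ((2039-0) mod 6)} = s_5 = 12.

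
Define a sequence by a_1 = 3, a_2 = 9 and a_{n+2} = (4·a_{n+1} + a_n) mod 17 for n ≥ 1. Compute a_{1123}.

a_1 = 3,  a_2 = 9,  a_3 = 5,  a_4 = 12,  a_5 = 2,  a_6 = 3,  a_7 = 14,  a_8 = 8,  a_9 = 12,  a_{10} = 5,  a_{11} = 15,  a_{12} = 14,  a_{13} = 3,  a_{14} = 9.
Since (a_{13}, a_{14}) = (a_1, a_2) = (3, 9) (two consecutive terms determine the rest), the sequence is periodic with period 12.
So a_{1123} = a_{1 + ((1123-1) mod 12)} = a_7 = 14.

14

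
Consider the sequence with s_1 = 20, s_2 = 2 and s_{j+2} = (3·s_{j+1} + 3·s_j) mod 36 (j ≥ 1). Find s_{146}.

Computing terms: s_1 = 20,  s_2 = 2,  s_3 = 30,  s_4 = 24,  s_5 = 18,  s_6 = 18,  s_7 = 0,  s_8 = 18,  s_9 = 18.
Since (s_8, s_9) = (s_5, s_6) = (18, 18) (two consecutive terms determine the rest), the sequence is eventually periodic: after a pre-period of length 4 it cycles with period 3.
For j ≥ 5, s_j depends only on (j - 5) mod 3. (146 - 5) mod 3 = 0, so s_{146} = s_5 = 18.

18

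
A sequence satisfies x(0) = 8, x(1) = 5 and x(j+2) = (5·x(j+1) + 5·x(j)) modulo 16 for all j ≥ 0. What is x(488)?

Listing terms: x(0) = 8, x(1) = 5, x(2) = 1, x(3) = 14, x(4) = 11, x(5) = 13, x(6) = 8, x(7) = 9, x(8) = 5, x(9) = 6, x(10) = 7, x(11) = 1, x(12) = 8, x(13) = 13, x(14) = 9, x(15) = 14, x(16) = 3, x(17) = 5, x(18) = 8, x(19) = 1, x(20) = 13, x(21) = 6, x(22) = 15, x(23) = 9, x(24) = 8, x(25) = 5.
Since (x(24), x(25)) = (x(0), x(1)) = (8, 5) (two consecutive terms determine the rest), the sequence is periodic with period 24.
(488 - 0) mod 24 = 8, so x(488) = x(8) = 5.

5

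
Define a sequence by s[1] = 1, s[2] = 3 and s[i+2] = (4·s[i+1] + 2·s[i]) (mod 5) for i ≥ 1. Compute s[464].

Listing terms: s[1] = 1, s[2] = 3, s[3] = 4, s[4] = 2, s[5] = 1, s[6] = 3.
Since (s[5], s[6]) = (s[1], s[2]) = (1, 3) (two consecutive terms determine the rest), the sequence is periodic with period 4.
(464 - 1) mod 4 = 3, so s[464] = s[4] = 2.

2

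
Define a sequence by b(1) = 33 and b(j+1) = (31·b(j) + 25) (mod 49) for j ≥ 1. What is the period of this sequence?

Computing terms: b(1) = 33, b(2) = 19, b(3) = 26, b(4) = 47, b(5) = 12, b(6) = 5, b(7) = 33.
The sequence repeats with period 6.

6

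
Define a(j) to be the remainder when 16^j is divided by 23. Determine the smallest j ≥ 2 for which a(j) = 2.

3

We have a(1) = 16; a(2) = 3; a(3) = 2; a(4) = 9; a(5) = 6; a(6) = 4; a(7) = 18; a(8) = 12; a(9) = 8; a(10) = 13; a(11) = 1; a(12) = 16.
Since a(12) = a(1) = 16, the sequence is periodic with period 11.
The value 2 first appears (with j ≥ 2) at a(3).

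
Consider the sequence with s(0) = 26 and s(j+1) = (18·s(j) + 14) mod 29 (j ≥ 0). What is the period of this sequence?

s(0) = 26,  s(1) = 18,  s(2) = 19,  s(3) = 8,  s(4) = 13,  s(5) = 16,  s(6) = 12,  s(7) = 27,  s(8) = 7,  s(9) = 24,  s(10) = 11,  s(11) = 9,  s(12) = 2,  s(13) = 21,  s(14) = 15,  s(15) = 23,  s(16) = 22,  s(17) = 4,  s(18) = 28,  s(19) = 25,  s(20) = 0,  s(21) = 14,  s(22) = 5,  s(23) = 17,  s(24) = 1,  s(25) = 3,  s(26) = 10,  s(27) = 20,  s(28) = 26.
The sequence repeats with period 28.

28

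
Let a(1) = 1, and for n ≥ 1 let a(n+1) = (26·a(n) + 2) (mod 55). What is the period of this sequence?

Listing terms: a(1) = 1,  a(2) = 28,  a(3) = 15,  a(4) = 7,  a(5) = 19,  a(6) = 1.
The sequence repeats with period 5.

5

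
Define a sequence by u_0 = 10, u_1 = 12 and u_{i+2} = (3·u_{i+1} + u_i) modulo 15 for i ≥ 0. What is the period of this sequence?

12

Computing terms: u_0 = 10,  u_1 = 12,  u_2 = 1,  u_3 = 0,  u_4 = 1,  u_5 = 3,  u_6 = 10,  u_7 = 3,  u_8 = 4,  u_9 = 0,  u_{10} = 4,  u_{11} = 12,  u_{12} = 10,  u_{13} = 12.
The sequence repeats with period 12.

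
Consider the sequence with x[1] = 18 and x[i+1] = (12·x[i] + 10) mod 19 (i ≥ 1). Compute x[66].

7

We have x[1] = 18; x[2] = 17; x[3] = 5; x[4] = 13; x[5] = 14; x[6] = 7; x[7] = 18.
Since x[7] = x[1] = 18, the sequence is periodic with period 6.
So x[66] = x[1 + ((66-1) mod 6)] = x[6] = 7.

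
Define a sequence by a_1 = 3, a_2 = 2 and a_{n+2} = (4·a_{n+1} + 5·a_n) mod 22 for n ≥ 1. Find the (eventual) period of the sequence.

Listing terms: a_1 = 3, a_2 = 2, a_3 = 1, a_4 = 14, a_5 = 17, a_6 = 6, a_7 = 21, a_8 = 4, a_9 = 11, a_{10} = 20, a_{11} = 3, a_{12} = 2.
Since (a_{11}, a_{12}) = (a_1, a_2) = (3, 2) (two consecutive terms determine the rest), the sequence is periodic with period 10.

10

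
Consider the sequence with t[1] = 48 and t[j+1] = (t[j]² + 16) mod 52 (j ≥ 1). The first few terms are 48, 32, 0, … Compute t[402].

We have t[1] = 48,  t[2] = 32,  t[3] = 0,  t[4] = 16,  t[5] = 12,  t[6] = 4,  t[7] = 32.
Since t[7] = t[2] = 32, the sequence is eventually periodic: after a pre-period of length 1 it cycles with period 5.
For j ≥ 2, t[j] depends only on (j - 2) mod 5. (402 - 2) mod 5 = 0, so t[402] = t[2] = 32.

32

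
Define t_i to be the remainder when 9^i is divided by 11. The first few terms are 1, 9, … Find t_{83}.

3

We have t_0 = 1; t_1 = 9; t_2 = 4; t_3 = 3; t_4 = 5; t_5 = 1.
Since t_5 = t_0 = 1, the sequence is periodic with period 5.
So t_{83} = t_{0 + ((83-0) mod 5)} = t_3 = 3.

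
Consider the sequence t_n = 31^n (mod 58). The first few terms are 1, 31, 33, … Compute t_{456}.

53

t_0 = 1,  t_1 = 31,  t_2 = 33,  t_3 = 37,  t_4 = 45,  t_5 = 3,  t_6 = 35,  t_7 = 41,  t_8 = 53,  t_9 = 19,  t_{10} = 9,  t_{11} = 47,  t_{12} = 7,  t_{13} = 43,  t_{14} = 57,  t_{15} = 27,  t_{16} = 25,  t_{17} = 21,  t_{18} = 13,  t_{19} = 55,  t_{20} = 23,  t_{21} = 17,  t_{22} = 5,  t_{23} = 39,  t_{24} = 49,  t_{25} = 11,  t_{26} = 51,  t_{27} = 15,  t_{28} = 1.
The sequence repeats with period 28.
So t_{456} = t_{0 + ((456-0) mod 28)} = t_8 = 53.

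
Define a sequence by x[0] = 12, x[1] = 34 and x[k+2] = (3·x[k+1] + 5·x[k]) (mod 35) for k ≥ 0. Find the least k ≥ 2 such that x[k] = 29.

5

x[0] = 12,  x[1] = 34,  x[2] = 22,  x[3] = 26,  x[4] = 13,  x[5] = 29,  x[6] = 12,  x[7] = 6,  x[8] = 8,  x[9] = 19,  x[10] = 27,  x[11] = 1,  x[12] = 33,  x[13] = 34,  x[14] = 22.
Since (x[13], x[14]) = (x[1], x[2]) = (34, 22) (two consecutive terms determine the rest), the sequence is eventually periodic: after a pre-period of length 1 it cycles with period 12.
The value 29 first appears (with k ≥ 2) at x[5].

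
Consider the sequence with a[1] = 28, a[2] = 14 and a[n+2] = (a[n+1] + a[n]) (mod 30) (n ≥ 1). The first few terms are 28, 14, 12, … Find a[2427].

12

Listing terms: a[1] = 28, a[2] = 14, a[3] = 12, a[4] = 26, a[5] = 8, a[6] = 4, a[7] = 12, a[8] = 16, a[9] = 28, a[10] = 14.
The sequence repeats with period 8.
(2427 - 1) mod 8 = 2, so a[2427] = a[3] = 12.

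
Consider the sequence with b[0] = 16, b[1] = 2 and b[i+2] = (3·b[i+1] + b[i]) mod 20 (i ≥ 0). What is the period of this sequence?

b[0] = 16,  b[1] = 2,  b[2] = 2,  b[3] = 8,  b[4] = 6,  b[5] = 6,  b[6] = 4,  b[7] = 18,  b[8] = 18,  b[9] = 12,  b[10] = 14,  b[11] = 14,  b[12] = 16,  b[13] = 2.
The sequence repeats with period 12.

12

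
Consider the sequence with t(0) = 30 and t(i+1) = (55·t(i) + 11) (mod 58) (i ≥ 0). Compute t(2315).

27

We have t(0) = 30; t(1) = 37; t(2) = 16; t(3) = 21; t(4) = 6; t(5) = 51; t(6) = 32; t(7) = 31; t(8) = 34; t(9) = 25; t(10) = 52; t(11) = 29; t(12) = 40; t(13) = 7; t(14) = 48; t(15) = 41; t(16) = 4; t(17) = 57; t(18) = 14; t(19) = 27; t(20) = 46; t(21) = 47; t(22) = 44; t(23) = 53; t(24) = 26; t(25) = 49; t(26) = 38; t(27) = 13; t(28) = 30.
Since t(28) = t(0) = 30, the sequence is periodic with period 28.
(2315 - 0) mod 28 = 19, so t(2315) = t(19) = 27.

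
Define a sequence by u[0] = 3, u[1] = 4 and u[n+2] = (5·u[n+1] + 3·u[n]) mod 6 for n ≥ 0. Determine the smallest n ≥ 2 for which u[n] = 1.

3

Computing terms: u[0] = 3,  u[1] = 4,  u[2] = 5,  u[3] = 1,  u[4] = 2,  u[5] = 1,  u[6] = 5,  u[7] = 4,  u[8] = 5.
Since (u[7], u[8]) = (u[1], u[2]) = (4, 5) (two consecutive terms determine the rest), the sequence is eventually periodic: after a pre-period of length 1 it cycles with period 6.
The value 1 first appears (with n ≥ 2) at u[3].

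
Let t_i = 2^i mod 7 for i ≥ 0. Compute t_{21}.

1

Listing terms: t_0 = 1; t_1 = 2; t_2 = 4; t_3 = 1.
Since t_3 = t_0 = 1, the sequence is periodic with period 3.
So t_{21} = t_{0 + ((21-0) mod 3)} = t_0 = 1.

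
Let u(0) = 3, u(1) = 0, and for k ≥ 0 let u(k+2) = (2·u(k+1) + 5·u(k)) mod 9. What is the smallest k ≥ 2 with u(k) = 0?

4

u(0) = 3,  u(1) = 0,  u(2) = 6,  u(3) = 3,  u(4) = 0.
The sequence repeats with period 3.
The value 0 next appears (with k ≥ 2) at u(4).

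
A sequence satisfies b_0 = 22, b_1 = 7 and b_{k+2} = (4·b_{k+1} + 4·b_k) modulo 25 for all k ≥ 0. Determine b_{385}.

Computing terms: b_0 = 22,  b_1 = 7,  b_2 = 16,  b_3 = 17,  b_4 = 7,  b_5 = 21,  b_6 = 12,  b_7 = 7,  b_8 = 1,  b_9 = 7,  b_{10} = 7,  b_{11} = 6,  b_{12} = 2,  b_{13} = 7,  b_{14} = 11,  b_{15} = 22,  b_{16} = 7.
Since (b_{15}, b_{16}) = (b_0, b_1) = (22, 7) (two consecutive terms determine the rest), the sequence is periodic with period 15.
(385 - 0) mod 15 = 10, so b_{385} = b_{10} = 7.

7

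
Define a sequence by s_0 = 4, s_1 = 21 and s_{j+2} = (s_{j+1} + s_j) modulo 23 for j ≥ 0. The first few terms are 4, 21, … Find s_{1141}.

5

Listing terms: s_0 = 4, s_1 = 21, s_2 = 2, s_3 = 0, s_4 = 2, s_5 = 2, s_6 = 4, s_7 = 6, s_8 = 10, s_9 = 16, s_{10} = 3, s_{11} = 19, s_{12} = 22, s_{13} = 18, s_{14} = 17, s_{15} = 12, s_{16} = 6, s_{17} = 18, s_{18} = 1, s_{19} = 19, s_{20} = 20, s_{21} = 16, s_{22} = 13, s_{23} = 6, s_{24} = 19, s_{25} = 2, s_{26} = 21, s_{27} = 0, s_{28} = 21, s_{29} = 21, s_{30} = 19, s_{31} = 17, s_{32} = 13, s_{33} = 7, s_{34} = 20, s_{35} = 4, s_{36} = 1, s_{37} = 5, s_{38} = 6, s_{39} = 11, s_{40} = 17, s_{41} = 5, s_{42} = 22, s_{43} = 4, s_{44} = 3, s_{45} = 7, s_{46} = 10, s_{47} = 17, s_{48} = 4, s_{49} = 21.
The sequence repeats with period 48.
So s_{1141} = s_{0 + ((1141-0) mod 48)} = s_{37} = 5.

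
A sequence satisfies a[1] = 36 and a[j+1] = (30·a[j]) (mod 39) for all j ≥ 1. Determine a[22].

We have a[1] = 36; a[2] = 27; a[3] = 30; a[4] = 3; a[5] = 12; a[6] = 9; a[7] = 36.
The sequence repeats with period 6.
(22 - 1) mod 6 = 3, so a[22] = a[4] = 3.

3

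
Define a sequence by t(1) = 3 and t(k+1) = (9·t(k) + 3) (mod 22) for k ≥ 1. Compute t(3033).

t(1) = 3, t(2) = 8, t(3) = 9, t(4) = 18, t(5) = 11, t(6) = 14, t(7) = 19, t(8) = 20, t(9) = 7, t(10) = 0, t(11) = 3.
Since t(11) = t(1) = 3, the sequence is periodic with period 10.
So t(3033) = t(1 + ((3033-1) mod 10)) = t(3) = 9.

9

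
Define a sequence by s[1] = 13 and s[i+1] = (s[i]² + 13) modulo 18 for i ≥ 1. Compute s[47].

Listing terms: s[1] = 13,  s[2] = 2,  s[3] = 17,  s[4] = 14,  s[5] = 11,  s[6] = 8,  s[7] = 5,  s[8] = 2.
Since s[8] = s[2] = 2, the sequence is eventually periodic: after a pre-period of length 1 it cycles with period 6.
For i ≥ 2, s[i] depends only on (i - 2) mod 6. (47 - 2) mod 6 = 3, so s[47] = s[5] = 11.

11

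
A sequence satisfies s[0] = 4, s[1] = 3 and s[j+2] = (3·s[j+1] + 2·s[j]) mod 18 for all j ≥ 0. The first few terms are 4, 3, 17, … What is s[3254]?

17

We have s[0] = 4, s[1] = 3, s[2] = 17, s[3] = 3, s[4] = 7, s[5] = 9, s[6] = 5, s[7] = 15, s[8] = 1, s[9] = 15, s[10] = 11, s[11] = 9, s[12] = 13, s[13] = 3, s[14] = 17.
Since (s[13], s[14]) = (s[1], s[2]) = (3, 17) (two consecutive terms determine the rest), the sequence is eventually periodic: after a pre-period of length 1 it cycles with period 12.
For j ≥ 1, s[j] depends only on (j - 1) mod 12. (3254 - 1) mod 12 = 1, so s[3254] = s[2] = 17.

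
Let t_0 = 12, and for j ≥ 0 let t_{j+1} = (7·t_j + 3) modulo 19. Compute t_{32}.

Computing terms: t_0 = 12,  t_1 = 11,  t_2 = 4,  t_3 = 12.
The sequence repeats with period 3.
(32 - 0) mod 3 = 2, so t_{32} = t_2 = 4.

4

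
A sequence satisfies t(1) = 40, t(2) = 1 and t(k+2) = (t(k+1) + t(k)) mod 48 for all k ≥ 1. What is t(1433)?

43

We have t(1) = 40,  t(2) = 1,  t(3) = 41,  t(4) = 42,  t(5) = 35,  t(6) = 29,  t(7) = 16,  t(8) = 45,  t(9) = 13,  t(10) = 10,  t(11) = 23,  t(12) = 33,  t(13) = 8,  t(14) = 41,  t(15) = 1,  t(16) = 42,  t(17) = 43,  t(18) = 37,  t(19) = 32,  t(20) = 21,  t(21) = 5,  t(22) = 26,  t(23) = 31,  t(24) = 9,  t(25) = 40,  t(26) = 1.
The sequence repeats with period 24.
(1433 - 1) mod 24 = 16, so t(1433) = t(17) = 43.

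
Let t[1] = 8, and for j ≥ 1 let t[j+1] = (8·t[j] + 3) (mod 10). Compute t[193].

Computing terms: t[1] = 8,  t[2] = 7,  t[3] = 9,  t[4] = 5,  t[5] = 3,  t[6] = 7.
Since t[6] = t[2] = 7, the sequence is eventually periodic: after a pre-period of length 1 it cycles with period 4.
For j ≥ 2, t[j] depends only on (j - 2) mod 4. (193 - 2) mod 4 = 3, so t[193] = t[5] = 3.

3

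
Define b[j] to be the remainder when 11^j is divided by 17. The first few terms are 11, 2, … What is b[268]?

Computing terms: b[1] = 11,  b[2] = 2,  b[3] = 5,  b[4] = 4,  b[5] = 10,  b[6] = 8,  b[7] = 3,  b[8] = 16,  b[9] = 6,  b[10] = 15,  b[11] = 12,  b[12] = 13,  b[13] = 7,  b[14] = 9,  b[15] = 14,  b[16] = 1,  b[17] = 11.
Since b[17] = b[1] = 11, the sequence is periodic with period 16.
(268 - 1) mod 16 = 11, so b[268] = b[12] = 13.

13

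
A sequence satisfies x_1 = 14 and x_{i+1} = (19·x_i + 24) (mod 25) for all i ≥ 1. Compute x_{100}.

10

Listing terms: x_1 = 14, x_2 = 15, x_3 = 9, x_4 = 20, x_5 = 4, x_6 = 0, x_7 = 24, x_8 = 5, x_9 = 19, x_{10} = 10, x_{11} = 14.
The sequence repeats with period 10.
So x_{100} = x_{1 + ((100-1) mod 10)} = x_{10} = 10.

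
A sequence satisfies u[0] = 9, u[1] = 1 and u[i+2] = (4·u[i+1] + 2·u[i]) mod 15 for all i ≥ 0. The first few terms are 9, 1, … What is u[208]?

Computing terms: u[0] = 9; u[1] = 1; u[2] = 7; u[3] = 0; u[4] = 14; u[5] = 11; u[6] = 12; u[7] = 10; u[8] = 4; u[9] = 6; u[10] = 2; u[11] = 5; u[12] = 9; u[13] = 1.
The sequence repeats with period 12.
(208 - 0) mod 12 = 4, so u[208] = u[4] = 14.

14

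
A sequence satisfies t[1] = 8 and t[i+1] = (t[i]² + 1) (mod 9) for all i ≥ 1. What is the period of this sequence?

3

Listing terms: t[1] = 8,  t[2] = 2,  t[3] = 5,  t[4] = 8.
Since t[4] = t[1] = 8, the sequence is periodic with period 3.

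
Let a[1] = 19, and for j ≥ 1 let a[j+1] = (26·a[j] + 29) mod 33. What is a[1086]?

Computing terms: a[1] = 19, a[2] = 28, a[3] = 31, a[4] = 10, a[5] = 25, a[6] = 19.
The sequence repeats with period 5.
(1086 - 1) mod 5 = 0, so a[1086] = a[1] = 19.

19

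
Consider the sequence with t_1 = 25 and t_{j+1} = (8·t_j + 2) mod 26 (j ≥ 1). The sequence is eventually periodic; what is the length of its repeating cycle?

We have t_1 = 25,  t_2 = 20,  t_3 = 6,  t_4 = 24,  t_5 = 12,  t_6 = 20.
Since t_6 = t_2 = 20, the sequence is eventually periodic: after a pre-period of length 1 it cycles with period 4.

4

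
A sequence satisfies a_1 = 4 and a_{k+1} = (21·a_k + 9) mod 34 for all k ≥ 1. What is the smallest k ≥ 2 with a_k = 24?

3

Listing terms: a_1 = 4; a_2 = 25; a_3 = 24; a_4 = 3; a_5 = 4.
Since a_5 = a_1 = 4, the sequence is periodic with period 4.
The value 24 first appears (with k ≥ 2) at a_3.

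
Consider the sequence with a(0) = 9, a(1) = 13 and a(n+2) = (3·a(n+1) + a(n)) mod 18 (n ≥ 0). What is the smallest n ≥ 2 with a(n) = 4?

a(0) = 9; a(1) = 13; a(2) = 12; a(3) = 13; a(4) = 15; a(5) = 4; a(6) = 9; a(7) = 13.
The sequence repeats with period 6.
The value 4 first appears (with n ≥ 2) at a(5).

5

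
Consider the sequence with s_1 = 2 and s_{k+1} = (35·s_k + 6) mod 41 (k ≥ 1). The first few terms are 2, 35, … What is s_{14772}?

Listing terms: s_1 = 2, s_2 = 35, s_3 = 1, s_4 = 0, s_5 = 6, s_6 = 11, s_7 = 22, s_8 = 38, s_9 = 24, s_{10} = 26, s_{11} = 14, s_{12} = 4, s_{13} = 23, s_{14} = 32, s_{15} = 19, s_{16} = 15, s_{17} = 39, s_{18} = 18, s_{19} = 21, s_{20} = 3, s_{21} = 29, s_{22} = 37, s_{23} = 30, s_{24} = 31, s_{25} = 25, s_{26} = 20, s_{27} = 9, s_{28} = 34, s_{29} = 7, s_{30} = 5, s_{31} = 17, s_{32} = 27, s_{33} = 8, s_{34} = 40, s_{35} = 12, s_{36} = 16, s_{37} = 33, s_{38} = 13, s_{39} = 10, s_{40} = 28, s_{41} = 2.
The sequence repeats with period 40.
So s_{14772} = s_{1 + ((14772-1) mod 40)} = s_{12} = 4.

4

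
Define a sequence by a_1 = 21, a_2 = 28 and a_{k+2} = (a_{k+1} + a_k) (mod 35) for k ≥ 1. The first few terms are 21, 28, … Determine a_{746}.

28

Listing terms: a_1 = 21, a_2 = 28, a_3 = 14, a_4 = 7, a_5 = 21, a_6 = 28.
The sequence repeats with period 4.
(746 - 1) mod 4 = 1, so a_{746} = a_2 = 28.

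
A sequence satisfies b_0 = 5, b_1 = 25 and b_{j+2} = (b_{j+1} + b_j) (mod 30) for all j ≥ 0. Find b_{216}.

b_0 = 5, b_1 = 25, b_2 = 0, b_3 = 25, b_4 = 25, b_5 = 20, b_6 = 15, b_7 = 5, b_8 = 20, b_9 = 25, b_{10} = 15, b_{11} = 10, b_{12} = 25, b_{13} = 5, b_{14} = 0, b_{15} = 5, b_{16} = 5, b_{17} = 10, b_{18} = 15, b_{19} = 25, b_{20} = 10, b_{21} = 5, b_{22} = 15, b_{23} = 20, b_{24} = 5, b_{25} = 25.
The sequence repeats with period 24.
So b_{216} = b_{0 + ((216-0) mod 24)} = b_0 = 5.

5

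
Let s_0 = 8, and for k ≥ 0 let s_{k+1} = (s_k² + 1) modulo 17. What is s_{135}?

16

s_0 = 8, s_1 = 14, s_2 = 10, s_3 = 16, s_4 = 2, s_5 = 5, s_6 = 9, s_7 = 14.
Since s_7 = s_1 = 14, the sequence is eventually periodic: after a pre-period of length 1 it cycles with period 6.
For k ≥ 1, s_k depends only on (k - 1) mod 6. (135 - 1) mod 6 = 2, so s_{135} = s_3 = 16.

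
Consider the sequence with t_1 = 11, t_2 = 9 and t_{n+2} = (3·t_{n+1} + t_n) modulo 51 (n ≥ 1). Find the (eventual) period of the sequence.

16

Computing terms: t_1 = 11,  t_2 = 9,  t_3 = 38,  t_4 = 21,  t_5 = 50,  t_6 = 18,  t_7 = 2,  t_8 = 24,  t_9 = 23,  t_{10} = 42,  t_{11} = 47,  t_{12} = 30,  t_{13} = 35,  t_{14} = 33,  t_{15} = 32,  t_{16} = 27,  t_{17} = 11,  t_{18} = 9.
Since (t_{17}, t_{18}) = (t_1, t_2) = (11, 9) (two consecutive terms determine the rest), the sequence is periodic with period 16.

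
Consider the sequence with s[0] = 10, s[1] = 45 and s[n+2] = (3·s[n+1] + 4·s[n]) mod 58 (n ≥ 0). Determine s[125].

11

Computing terms: s[0] = 10, s[1] = 45, s[2] = 1, s[3] = 9, s[4] = 31, s[5] = 13, s[6] = 47, s[7] = 19, s[8] = 13, s[9] = 57, s[10] = 49, s[11] = 27, s[12] = 45, s[13] = 11, s[14] = 39, s[15] = 45, s[16] = 1.
Since (s[15], s[16]) = (s[1], s[2]) = (45, 1) (two consecutive terms determine the rest), the sequence is eventually periodic: after a pre-period of length 1 it cycles with period 14.
For n ≥ 1, s[n] depends only on (n - 1) mod 14. (125 - 1) mod 14 = 12, so s[125] = s[13] = 11.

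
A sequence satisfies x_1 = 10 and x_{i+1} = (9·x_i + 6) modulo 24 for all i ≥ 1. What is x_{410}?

0

Listing terms: x_1 = 10,  x_2 = 0,  x_3 = 6,  x_4 = 12,  x_5 = 18,  x_6 = 0.
Since x_6 = x_2 = 0, the sequence is eventually periodic: after a pre-period of length 1 it cycles with period 4.
For i ≥ 2, x_i depends only on (i - 2) mod 4. (410 - 2) mod 4 = 0, so x_{410} = x_2 = 0.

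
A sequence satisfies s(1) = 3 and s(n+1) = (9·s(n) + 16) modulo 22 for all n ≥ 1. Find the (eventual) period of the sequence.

5

Computing terms: s(1) = 3,  s(2) = 21,  s(3) = 7,  s(4) = 13,  s(5) = 1,  s(6) = 3.
Since s(6) = s(1) = 3, the sequence is periodic with period 5.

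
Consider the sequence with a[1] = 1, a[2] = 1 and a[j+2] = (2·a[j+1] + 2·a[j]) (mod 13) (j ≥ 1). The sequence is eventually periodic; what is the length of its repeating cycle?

12

a[1] = 1,  a[2] = 1,  a[3] = 4,  a[4] = 10,  a[5] = 2,  a[6] = 11,  a[7] = 0,  a[8] = 9,  a[9] = 5,  a[10] = 2,  a[11] = 1,  a[12] = 6,  a[13] = 1,  a[14] = 1.
Since (a[13], a[14]) = (a[1], a[2]) = (1, 1) (two consecutive terms determine the rest), the sequence is periodic with period 12.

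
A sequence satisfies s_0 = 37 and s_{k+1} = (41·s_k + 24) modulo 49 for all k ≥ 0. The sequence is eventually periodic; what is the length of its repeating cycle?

14

We have s_0 = 37; s_1 = 22; s_2 = 44; s_3 = 15; s_4 = 2; s_5 = 8; s_6 = 9; s_7 = 1; s_8 = 16; s_9 = 43; s_{10} = 23; s_{11} = 36; s_{12} = 30; s_{13} = 29; s_{14} = 37.
The sequence repeats with period 14.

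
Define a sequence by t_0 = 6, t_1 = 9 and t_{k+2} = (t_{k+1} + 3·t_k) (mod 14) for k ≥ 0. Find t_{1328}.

We have t_0 = 6,  t_1 = 9,  t_2 = 13,  t_3 = 12,  t_4 = 9,  t_5 = 3,  t_6 = 2,  t_7 = 11,  t_8 = 3,  t_9 = 8,  t_{10} = 3,  t_{11} = 13,  t_{12} = 8,  t_{13} = 5,  t_{14} = 1,  t_{15} = 2,  t_{16} = 5,  t_{17} = 11,  t_{18} = 12,  t_{19} = 3,  t_{20} = 11,  t_{21} = 6,  t_{22} = 11,  t_{23} = 1,  t_{24} = 6,  t_{25} = 9.
Since (t_{24}, t_{25}) = (t_0, t_1) = (6, 9) (two consecutive terms determine the rest), the sequence is periodic with period 24.
So t_{1328} = t_{0 + ((1328-0) mod 24)} = t_8 = 3.

3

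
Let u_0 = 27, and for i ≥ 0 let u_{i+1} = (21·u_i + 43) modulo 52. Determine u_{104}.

Listing terms: u_0 = 27; u_1 = 38; u_2 = 9; u_3 = 24; u_4 = 27.
The sequence repeats with period 4.
(104 - 0) mod 4 = 0, so u_{104} = u_0 = 27.

27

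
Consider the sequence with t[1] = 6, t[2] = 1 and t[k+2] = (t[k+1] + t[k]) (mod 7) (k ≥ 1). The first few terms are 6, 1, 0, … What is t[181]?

We have t[1] = 6,  t[2] = 1,  t[3] = 0,  t[4] = 1,  t[5] = 1,  t[6] = 2,  t[7] = 3,  t[8] = 5,  t[9] = 1,  t[10] = 6,  t[11] = 0,  t[12] = 6,  t[13] = 6,  t[14] = 5,  t[15] = 4,  t[16] = 2,  t[17] = 6,  t[18] = 1.
The sequence repeats with period 16.
(181 - 1) mod 16 = 4, so t[181] = t[5] = 1.

1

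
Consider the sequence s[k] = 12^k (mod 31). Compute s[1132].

We have s[0] = 1; s[1] = 12; s[2] = 20; s[3] = 23; s[4] = 28; s[5] = 26; s[6] = 2; s[7] = 24; s[8] = 9; s[9] = 15; s[10] = 25; s[11] = 21; s[12] = 4; s[13] = 17; s[14] = 18; s[15] = 30; s[16] = 19; s[17] = 11; s[18] = 8; s[19] = 3; s[20] = 5; s[21] = 29; s[22] = 7; s[23] = 22; s[24] = 16; s[25] = 6; s[26] = 10; s[27] = 27; s[28] = 14; s[29] = 13; s[30] = 1.
The sequence repeats with period 30.
So s[1132] = s[0 + ((1132-0) mod 30)] = s[22] = 7.

7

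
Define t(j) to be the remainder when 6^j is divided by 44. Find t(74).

20

Computing terms: t(0) = 1; t(1) = 6; t(2) = 36; t(3) = 40; t(4) = 20; t(5) = 32; t(6) = 16; t(7) = 8; t(8) = 4; t(9) = 24; t(10) = 12; t(11) = 28; t(12) = 36.
Since t(12) = t(2) = 36, the sequence is eventually periodic: after a pre-period of length 2 it cycles with period 10.
For j ≥ 2, t(j) depends only on (j - 2) mod 10. (74 - 2) mod 10 = 2, so t(74) = t(4) = 20.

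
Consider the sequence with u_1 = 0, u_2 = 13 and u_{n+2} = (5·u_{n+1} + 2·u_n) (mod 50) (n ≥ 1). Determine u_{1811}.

25

We have u_1 = 0,  u_2 = 13,  u_3 = 15,  u_4 = 1,  u_5 = 35,  u_6 = 27,  u_7 = 5,  u_8 = 29,  u_9 = 5,  u_{10} = 33,  u_{11} = 25,  u_{12} = 41,  u_{13} = 5,  u_{14} = 7,  u_{15} = 45,  u_{16} = 39,  u_{17} = 35,  u_{18} = 3,  u_{19} = 35,  u_{20} = 31,  u_{21} = 25,  u_{22} = 37,  u_{23} = 35,  u_{24} = 49,  u_{25} = 15,  u_{26} = 23,  u_{27} = 45,  u_{28} = 21,  u_{29} = 45,  u_{30} = 17,  u_{31} = 25,  u_{32} = 9,  u_{33} = 45,  u_{34} = 43,  u_{35} = 5,  u_{36} = 11,  u_{37} = 15,  u_{38} = 47,  u_{39} = 15,  u_{40} = 19,  u_{41} = 25,  u_{42} = 13,  u_{43} = 15.
Since (u_{42}, u_{43}) = (u_2, u_3) = (13, 15) (two consecutive terms determine the rest), the sequence is eventually periodic: after a pre-period of length 1 it cycles with period 40.
For n ≥ 2, u_n depends only on (n - 2) mod 40. (1811 - 2) mod 40 = 9, so u_{1811} = u_{11} = 25.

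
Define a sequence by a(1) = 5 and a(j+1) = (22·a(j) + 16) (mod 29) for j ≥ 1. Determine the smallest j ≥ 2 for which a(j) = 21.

a(1) = 5; a(2) = 10; a(3) = 4; a(4) = 17; a(5) = 13; a(6) = 12; a(7) = 19; a(8) = 28; a(9) = 23; a(10) = 0; a(11) = 16; a(12) = 20; a(13) = 21; a(14) = 14; a(15) = 5.
Since a(15) = a(1) = 5, the sequence is periodic with period 14.
The value 21 first appears (with j ≥ 2) at a(13).

13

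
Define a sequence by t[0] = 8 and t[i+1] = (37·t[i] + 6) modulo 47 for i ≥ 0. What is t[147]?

Listing terms: t[0] = 8, t[1] = 20, t[2] = 41, t[3] = 19, t[4] = 4, t[5] = 13, t[6] = 17, t[7] = 24, t[8] = 1, t[9] = 43, t[10] = 46, t[11] = 16, t[12] = 34, t[13] = 42, t[14] = 9, t[15] = 10, t[16] = 0, t[17] = 6, t[18] = 40, t[19] = 29, t[20] = 45, t[21] = 26, t[22] = 28, t[23] = 8.
Since t[23] = t[0] = 8, the sequence is periodic with period 23.
So t[147] = t[0 + ((147-0) mod 23)] = t[9] = 43.

43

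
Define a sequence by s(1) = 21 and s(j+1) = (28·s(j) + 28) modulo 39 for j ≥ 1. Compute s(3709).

We have s(1) = 21; s(2) = 31; s(3) = 38; s(4) = 0; s(5) = 28; s(6) = 32; s(7) = 27; s(8) = 4; s(9) = 23; s(10) = 9; s(11) = 7; s(12) = 29; s(13) = 21.
Since s(13) = s(1) = 21, the sequence is periodic with period 12.
(3709 - 1) mod 12 = 0, so s(3709) = s(1) = 21.

21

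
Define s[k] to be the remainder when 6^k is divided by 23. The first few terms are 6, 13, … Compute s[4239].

Listing terms: s[1] = 6; s[2] = 13; s[3] = 9; s[4] = 8; s[5] = 2; s[6] = 12; s[7] = 3; s[8] = 18; s[9] = 16; s[10] = 4; s[11] = 1; s[12] = 6.
Since s[12] = s[1] = 6, the sequence is periodic with period 11.
So s[4239] = s[1 + ((4239-1) mod 11)] = s[4] = 8.

8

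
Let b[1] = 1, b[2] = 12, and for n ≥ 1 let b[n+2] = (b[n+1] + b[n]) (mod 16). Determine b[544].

Listing terms: b[1] = 1; b[2] = 12; b[3] = 13; b[4] = 9; b[5] = 6; b[6] = 15; b[7] = 5; b[8] = 4; b[9] = 9; b[10] = 13; b[11] = 6; b[12] = 3; b[13] = 9; b[14] = 12; b[15] = 5; b[16] = 1; b[17] = 6; b[18] = 7; b[19] = 13; b[20] = 4; b[21] = 1; b[22] = 5; b[23] = 6; b[24] = 11; b[25] = 1; b[26] = 12.
The sequence repeats with period 24.
(544 - 1) mod 24 = 15, so b[544] = b[16] = 1.

1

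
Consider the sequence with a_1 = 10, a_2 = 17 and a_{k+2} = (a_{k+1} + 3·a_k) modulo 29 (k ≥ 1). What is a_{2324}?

12

Computing terms: a_1 = 10; a_2 = 17; a_3 = 18; a_4 = 11; a_5 = 7; a_6 = 11; a_7 = 3; a_8 = 7; a_9 = 16; a_{10} = 8; a_{11} = 27; a_{12} = 22; a_{13} = 16; a_{14} = 24; a_{15} = 14; a_{16} = 28; a_{17} = 12; a_{18} = 9; a_{19} = 16; a_{20} = 14; a_{21} = 4; a_{22} = 17; a_{23} = 0; a_{24} = 22; a_{25} = 22; a_{26} = 1; a_{27} = 9; a_{28} = 12; a_{29} = 10; a_{30} = 17.
The sequence repeats with period 28.
So a_{2324} = a_{1 + ((2324-1) mod 28)} = a_{28} = 12.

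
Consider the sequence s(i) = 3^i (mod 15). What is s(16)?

6

We have s(0) = 1; s(1) = 3; s(2) = 9; s(3) = 12; s(4) = 6; s(5) = 3.
Since s(5) = s(1) = 3, the sequence is eventually periodic: after a pre-period of length 1 it cycles with period 4.
For i ≥ 1, s(i) depends only on (i - 1) mod 4. (16 - 1) mod 4 = 3, so s(16) = s(4) = 6.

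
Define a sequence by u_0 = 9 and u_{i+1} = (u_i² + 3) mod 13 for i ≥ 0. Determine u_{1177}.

0

We have u_0 = 9, u_1 = 6, u_2 = 0, u_3 = 3, u_4 = 12, u_5 = 4, u_6 = 6.
Since u_6 = u_1 = 6, the sequence is eventually periodic: after a pre-period of length 1 it cycles with period 5.
For i ≥ 1, u_i depends only on (i - 1) mod 5. (1177 - 1) mod 5 = 1, so u_{1177} = u_2 = 0.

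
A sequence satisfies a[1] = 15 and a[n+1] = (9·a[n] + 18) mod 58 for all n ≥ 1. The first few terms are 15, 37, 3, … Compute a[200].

We have a[1] = 15, a[2] = 37, a[3] = 3, a[4] = 45, a[5] = 17, a[6] = 55, a[7] = 49, a[8] = 53, a[9] = 31, a[10] = 7, a[11] = 23, a[12] = 51, a[13] = 13, a[14] = 19, a[15] = 15.
Since a[15] = a[1] = 15, the sequence is periodic with period 14.
(200 - 1) mod 14 = 3, so a[200] = a[4] = 45.

45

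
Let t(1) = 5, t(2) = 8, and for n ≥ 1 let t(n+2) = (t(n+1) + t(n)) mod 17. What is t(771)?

Listing terms: t(1) = 5, t(2) = 8, t(3) = 13, t(4) = 4, t(5) = 0, t(6) = 4, t(7) = 4, t(8) = 8, t(9) = 12, t(10) = 3, t(11) = 15, t(12) = 1, t(13) = 16, t(14) = 0, t(15) = 16, t(16) = 16, t(17) = 15, t(18) = 14, t(19) = 12, t(20) = 9, t(21) = 4, t(22) = 13, t(23) = 0, t(24) = 13, t(25) = 13, t(26) = 9, t(27) = 5, t(28) = 14, t(29) = 2, t(30) = 16, t(31) = 1, t(32) = 0, t(33) = 1, t(34) = 1, t(35) = 2, t(36) = 3, t(37) = 5, t(38) = 8.
The sequence repeats with period 36.
So t(771) = t(1 + ((771-1) mod 36)) = t(15) = 16.

16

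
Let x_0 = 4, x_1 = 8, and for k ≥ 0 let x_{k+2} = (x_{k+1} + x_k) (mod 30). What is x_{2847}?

We have x_0 = 4, x_1 = 8, x_2 = 12, x_3 = 20, x_4 = 2, x_5 = 22, x_6 = 24, x_7 = 16, x_8 = 10, x_9 = 26, x_{10} = 6, x_{11} = 2, x_{12} = 8, x_{13} = 10, x_{14} = 18, x_{15} = 28, x_{16} = 16, x_{17} = 14, x_{18} = 0, x_{19} = 14, x_{20} = 14, x_{21} = 28, x_{22} = 12, x_{23} = 10, x_{24} = 22, x_{25} = 2, x_{26} = 24, x_{27} = 26, x_{28} = 20, x_{29} = 16, x_{30} = 6, x_{31} = 22, x_{32} = 28, x_{33} = 20, x_{34} = 18, x_{35} = 8, x_{36} = 26, x_{37} = 4, x_{38} = 0, x_{39} = 4, x_{40} = 4, x_{41} = 8.
The sequence repeats with period 40.
So x_{2847} = x_{0 + ((2847-0) mod 40)} = x_7 = 16.

16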